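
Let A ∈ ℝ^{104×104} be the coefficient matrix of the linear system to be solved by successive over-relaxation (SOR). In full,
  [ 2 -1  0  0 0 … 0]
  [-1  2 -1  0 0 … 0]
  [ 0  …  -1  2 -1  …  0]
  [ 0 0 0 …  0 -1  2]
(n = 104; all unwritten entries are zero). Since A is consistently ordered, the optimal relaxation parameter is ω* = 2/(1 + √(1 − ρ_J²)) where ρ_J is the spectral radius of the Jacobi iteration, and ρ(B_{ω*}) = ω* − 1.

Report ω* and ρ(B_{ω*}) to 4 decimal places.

ω* = 1.9419, ρ_SOR = 0.9419

ρ_J = max_k |cos(kπ/105)| = cos(π/105) = 0.9996
√(1−ρ_J²) simplifies to sin(π/105) = 0.02992.
ω* = 2/(1 + 0.02992) = 2/1.02992 = 1.9419.
and ρ(B_{ω*}) = 1.9419 − 1 = 0.9419.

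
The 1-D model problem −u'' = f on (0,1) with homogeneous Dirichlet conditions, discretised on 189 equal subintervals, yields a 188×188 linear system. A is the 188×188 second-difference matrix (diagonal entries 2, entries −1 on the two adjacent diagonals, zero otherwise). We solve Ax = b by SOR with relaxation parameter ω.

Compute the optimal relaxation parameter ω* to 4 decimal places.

ω* = 1.9673

B_J for the 188×188 system has eigenvalues cos(kπ/189); ρ_J = cos(π/189) = 0.9999.
root = sin(π/189) = 0.01662  (since 1−cos² = sin²).
Young: ω* = 2/(1+√(1−ρ_J²)) = 2/(1+0.01662) = 2/1.01662 = 1.9673.
ρ_SOR = ω* − 1 = 1.9673 − 1 = 0.9673.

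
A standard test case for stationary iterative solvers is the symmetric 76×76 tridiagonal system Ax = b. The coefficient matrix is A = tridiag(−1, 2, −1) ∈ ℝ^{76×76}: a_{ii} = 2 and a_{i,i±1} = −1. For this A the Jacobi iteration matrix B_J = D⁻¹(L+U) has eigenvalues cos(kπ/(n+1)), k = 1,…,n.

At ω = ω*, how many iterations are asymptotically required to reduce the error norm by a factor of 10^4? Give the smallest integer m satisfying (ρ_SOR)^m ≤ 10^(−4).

spectrum of D⁻¹(L+U) = {cos(kπ/77) : 1≤k≤76}; ρ_J = cos(π/77) = 0.9991678.
√(1−ρ_J²) simplifies to sin(π/77) = 0.0407886.
[ω*] 2 ÷ (1 + 0.0407886) = 2 ÷ 1.0407886 = 1.9216198.
ρ_SOR = ω* − 1 ≈ 0.9216198.
ρ_SOR^m ≤ 10^(−4) ⇔ m ≥ 4·ln10/(−ln 0.9216198) = 9.21034/0.0816225 = 112.841; m = ⌈112.841⌉ = 113.

m = 113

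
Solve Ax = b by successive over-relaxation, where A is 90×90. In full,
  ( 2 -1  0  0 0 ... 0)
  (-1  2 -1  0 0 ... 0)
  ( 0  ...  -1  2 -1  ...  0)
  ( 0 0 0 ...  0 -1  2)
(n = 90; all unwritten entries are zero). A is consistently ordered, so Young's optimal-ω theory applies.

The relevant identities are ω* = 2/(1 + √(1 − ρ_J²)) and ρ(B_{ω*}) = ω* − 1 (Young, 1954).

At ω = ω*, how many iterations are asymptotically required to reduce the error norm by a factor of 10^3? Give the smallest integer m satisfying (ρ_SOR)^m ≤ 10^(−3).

½·tridiag(1,0,1) at n=90: λ_k = cos(kπ/91); max |λ| at k=1 ⇒ ρ_J = cos(π/91) ≈ 0.9994041.
√(1 − cos²(π/91)) = sin(π/91) ≈ 0.0345161.
ω* = 2/(1+0.0345161) = 1.9332710
[ρ_SOR] ω* − 1 = 0.9332710.
Need (0.9332710)^m ≤ 10^(−3): m ≥ 3·ln10/|ln 0.9332710| = 6.90776/0.0690597 = 100.026 ⇒ m = 101.

m = 101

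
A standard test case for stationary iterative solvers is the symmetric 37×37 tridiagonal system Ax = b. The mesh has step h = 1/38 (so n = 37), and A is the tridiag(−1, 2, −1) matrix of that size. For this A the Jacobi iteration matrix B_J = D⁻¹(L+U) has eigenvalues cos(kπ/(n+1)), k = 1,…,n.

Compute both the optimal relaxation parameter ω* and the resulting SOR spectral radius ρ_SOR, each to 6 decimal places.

ω* = 1.847440, ρ_SOR = 0.847440

n=37: λ(B_J) = 1 − λ(A)/2 = cos(kπ/38); k=1 gives ρ_J = 0.996584.
root = sin(π/38) = 0.0825793  (since 1−cos² = sin²).
[ω*] 2 ÷ (1 + 0.0825793) = 2 ÷ 1.0825793 = 1.847440.
Hence ρ(B_{ω*}) = 1.847440 − 1 = 0.847440.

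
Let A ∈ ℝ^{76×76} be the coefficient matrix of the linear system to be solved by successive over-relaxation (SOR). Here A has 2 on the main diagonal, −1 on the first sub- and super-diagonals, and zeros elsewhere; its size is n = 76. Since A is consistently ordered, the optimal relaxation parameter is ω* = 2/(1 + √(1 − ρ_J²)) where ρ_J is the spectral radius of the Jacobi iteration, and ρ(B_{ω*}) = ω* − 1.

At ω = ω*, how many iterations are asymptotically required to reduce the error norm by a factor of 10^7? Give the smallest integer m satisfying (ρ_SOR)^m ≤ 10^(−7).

m = 198

spectrum of D⁻¹(L+U) = {cos(kπ/77) : 1≤k≤76}; ρ_J = cos(π/77) = 0.9991678.
root = sin(π/77) = 0.0407886  (since 1−cos² = sin²).
Young: ω* = 2/(1+√(1−ρ_J²)) = 2/(1+0.0407886) = 2/1.0407886 = 1.9216198.
[ρ_SOR] ω* − 1 = 0.9216198.
m ≥ 7·ln10 / (−ln 0.9216198) = 197.471; smallest integer m = 198.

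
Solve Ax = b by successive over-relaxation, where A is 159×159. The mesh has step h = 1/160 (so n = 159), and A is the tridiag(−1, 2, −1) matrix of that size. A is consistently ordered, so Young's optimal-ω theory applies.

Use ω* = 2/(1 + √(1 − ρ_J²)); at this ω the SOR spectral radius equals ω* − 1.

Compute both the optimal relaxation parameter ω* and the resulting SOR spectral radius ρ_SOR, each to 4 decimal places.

ω* = 1.9615, ρ_SOR = 0.9615

[ρ_J] n=159: ρ(B_J) = cos(π/(n+1)) = cos(π/160) = 0.9998.
1 − cos²(π/160) = sin²(π/160) ⇒ √(1−ρ_J²) = sin(π/160) = 0.01963.
Young: ω* = 2/(1+√(1−ρ_J²)) = 2/(1+0.01963) = 2/1.01963 = 1.9615.
ρ_SOR = ω* − 1 ≈ 0.9615.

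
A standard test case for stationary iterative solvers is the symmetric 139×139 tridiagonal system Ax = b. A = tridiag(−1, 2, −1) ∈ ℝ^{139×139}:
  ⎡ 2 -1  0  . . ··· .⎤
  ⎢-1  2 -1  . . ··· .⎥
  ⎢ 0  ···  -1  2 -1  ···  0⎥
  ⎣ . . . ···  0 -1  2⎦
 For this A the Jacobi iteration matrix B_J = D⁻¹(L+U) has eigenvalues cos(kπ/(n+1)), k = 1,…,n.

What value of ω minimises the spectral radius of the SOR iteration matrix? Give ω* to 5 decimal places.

ω* = 1.95611

B_J for the 139×139 system has eigenvalues cos(kπ/140); ρ_J = cos(π/140) = 0.99975.
root = sin(π/140) = 0.022438  (since 1−cos² = sin²).
Then 2/(1+√(1−ρ_J²)) = 2/(1+0.022438); ω* = 2/1.022438 = 1.95611.
ρ(B_{ω*}) = ω*−1 = 0.95611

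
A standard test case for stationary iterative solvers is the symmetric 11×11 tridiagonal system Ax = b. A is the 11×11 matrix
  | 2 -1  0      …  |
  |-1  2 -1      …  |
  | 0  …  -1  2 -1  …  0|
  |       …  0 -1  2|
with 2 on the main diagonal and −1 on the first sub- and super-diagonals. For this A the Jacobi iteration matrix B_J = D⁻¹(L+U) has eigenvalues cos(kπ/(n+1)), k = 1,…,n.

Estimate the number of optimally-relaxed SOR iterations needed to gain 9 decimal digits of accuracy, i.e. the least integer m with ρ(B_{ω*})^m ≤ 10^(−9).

m = 40

spectrum of D⁻¹(L+U) = {cos(kπ/12) : 1≤k≤11}; ρ_J = cos(π/12) = 0.9659258.
√(1−ρ_J²) = |sin(π/12)| = 0.2588190
[ω*] 2 ÷ (1 + 0.2588190) = 2 ÷ 1.2588190 = 1.5887908.
ρ_SOR = ω* − 1 = 1.5887908 − 1 = 0.5887908.
For 9 digits: m = 9·ln10 / (−ln 0.5887908) = 20.7233/0.529684 = 39.124; round up → m = 40.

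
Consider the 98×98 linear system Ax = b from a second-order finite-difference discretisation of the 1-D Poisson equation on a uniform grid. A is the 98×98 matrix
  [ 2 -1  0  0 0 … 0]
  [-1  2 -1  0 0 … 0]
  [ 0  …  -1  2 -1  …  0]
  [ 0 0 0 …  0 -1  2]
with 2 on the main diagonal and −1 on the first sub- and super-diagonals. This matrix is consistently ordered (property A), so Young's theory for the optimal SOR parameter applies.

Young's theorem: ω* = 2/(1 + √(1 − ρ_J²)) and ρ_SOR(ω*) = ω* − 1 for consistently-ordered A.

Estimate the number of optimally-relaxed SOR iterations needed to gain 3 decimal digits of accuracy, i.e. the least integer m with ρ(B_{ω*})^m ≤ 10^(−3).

m = 109

ρ_J = max_k |cos(kπ/99)| = cos(π/99) = 0.9994965
root = sin(π/99) = 0.0317279  (since 1−cos² = sin²).
Young: ω* = 2/(1+√(1−ρ_J²)) = 2/(1+0.0317279) = 2/1.0317279 = 1.9384956.
Hence ρ(B_{ω*}) = 1.9384956 − 1 = 0.9384956.
Need (0.9384956)^m ≤ 10^(−3): m ≥ 3·ln10/|ln 0.9384956| = 6.90776/0.0634771 = 108.823 ⇒ m = 109.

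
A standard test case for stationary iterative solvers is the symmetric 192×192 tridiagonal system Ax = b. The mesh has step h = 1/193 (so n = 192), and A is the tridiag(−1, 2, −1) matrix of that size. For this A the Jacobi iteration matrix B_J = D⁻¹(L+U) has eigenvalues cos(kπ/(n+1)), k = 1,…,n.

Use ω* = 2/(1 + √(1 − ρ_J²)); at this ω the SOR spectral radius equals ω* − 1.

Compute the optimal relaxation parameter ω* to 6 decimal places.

ρ_J = max_k |cos(kπ/193)| = cos(π/193) = 0.999868
√(1 − cos²(π/193)) = sin(π/193) ≈ 0.0162770.
So ω* = 2/1.0162770 = 1.967967 (Young).
and ρ(B_{ω*}) = 1.967967 − 1 = 0.967967.

ω* = 1.967967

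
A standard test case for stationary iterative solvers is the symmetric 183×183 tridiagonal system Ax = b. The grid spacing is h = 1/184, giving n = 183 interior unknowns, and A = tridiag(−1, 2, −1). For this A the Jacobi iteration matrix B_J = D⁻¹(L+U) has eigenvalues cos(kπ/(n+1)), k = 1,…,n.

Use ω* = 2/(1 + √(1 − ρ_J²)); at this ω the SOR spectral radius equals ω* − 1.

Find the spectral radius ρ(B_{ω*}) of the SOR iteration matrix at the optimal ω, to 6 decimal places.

ρ_SOR = 0.966427

spectrum of D⁻¹(L+U) = {cos(kπ/184) : 1≤k≤183}; ρ_J = cos(π/184) = 0.999854.
1 − cos²(π/184) = sin²(π/184) ⇒ √(1−ρ_J²) = sin(π/184) = 0.0170730.
[ω*] 2 ÷ (1 + 0.0170730) = 2 ÷ 1.0170730 = 1.966427.
[ρ_SOR] ω* − 1 = 0.966427.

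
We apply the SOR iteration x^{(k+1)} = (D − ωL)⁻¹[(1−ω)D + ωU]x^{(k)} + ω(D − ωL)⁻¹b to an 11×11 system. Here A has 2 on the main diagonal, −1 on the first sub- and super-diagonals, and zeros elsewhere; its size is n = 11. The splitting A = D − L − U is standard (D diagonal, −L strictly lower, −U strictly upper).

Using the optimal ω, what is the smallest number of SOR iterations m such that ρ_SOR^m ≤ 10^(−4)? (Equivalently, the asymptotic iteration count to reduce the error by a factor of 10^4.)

m = 18

ρ_J = max_k |cos(kπ/12)| = cos(π/12) = 0.9659258
root = sin(π/12) = 0.2588190  (since 1−cos² = sin²).
ω* = 2 / (1 + 0.2588190) = 2 / 1.2588190 ≈ 1.5887908.
ρ_SOR = ω* − 1 ≈ 0.5887908.
Need (0.5887908)^m ≤ 10^(−4): m ≥ 4·ln10/|ln 0.5887908| = 9.21034/0.529684 = 17.388 ⇒ m = 18.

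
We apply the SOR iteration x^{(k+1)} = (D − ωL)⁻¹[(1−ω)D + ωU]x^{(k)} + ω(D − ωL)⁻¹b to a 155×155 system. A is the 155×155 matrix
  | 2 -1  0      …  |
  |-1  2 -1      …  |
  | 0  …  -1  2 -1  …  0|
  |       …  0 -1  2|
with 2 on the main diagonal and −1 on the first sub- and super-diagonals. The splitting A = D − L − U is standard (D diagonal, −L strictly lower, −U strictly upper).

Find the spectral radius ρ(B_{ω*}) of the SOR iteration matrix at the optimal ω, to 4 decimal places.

spectrum of D⁻¹(L+U) = {cos(kπ/156) : 1≤k≤155}; ρ_J = cos(π/156) = 0.9998.
√(1 − cos²(π/156)) = sin(π/156) ≈ 0.02014.
[ω*] 2 ÷ (1 + 0.02014) = 2 ÷ 1.02014 = 1.9605.
ρ(B_{ω*}) = ω*−1 = 0.9605

ρ_SOR = 0.9605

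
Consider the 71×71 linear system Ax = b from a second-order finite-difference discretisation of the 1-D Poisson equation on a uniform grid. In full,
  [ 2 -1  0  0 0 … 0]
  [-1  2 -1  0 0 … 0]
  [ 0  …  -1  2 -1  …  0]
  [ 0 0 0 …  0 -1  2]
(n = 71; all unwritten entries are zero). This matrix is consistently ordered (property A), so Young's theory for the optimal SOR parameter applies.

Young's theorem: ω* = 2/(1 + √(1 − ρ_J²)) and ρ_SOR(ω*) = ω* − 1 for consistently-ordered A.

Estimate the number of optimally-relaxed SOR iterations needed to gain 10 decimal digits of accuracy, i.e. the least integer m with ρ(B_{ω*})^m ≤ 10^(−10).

m = 264

B_J for the 71×71 system has eigenvalues cos(kπ/72); ρ_J = cos(π/72) = 0.9990482.
√(1−ρ_J²) = |sin(π/72)| = 0.0436194
Young: ω* = 2/(1+√(1−ρ_J²)) = 2/(1+0.0436194) = 2/1.0436194 = 1.9164075.
At ω = 1.9164075 every |λ(B_ω)| = ω−1, so ρ_SOR = 0.9164075.
ρ_SOR^m ≤ 10^(−10) ⇔ m ≥ 10·ln10/(−ln 0.9164075) = 23.0259/0.0872941 = 263.774; m = ⌈263.774⌉ = 264.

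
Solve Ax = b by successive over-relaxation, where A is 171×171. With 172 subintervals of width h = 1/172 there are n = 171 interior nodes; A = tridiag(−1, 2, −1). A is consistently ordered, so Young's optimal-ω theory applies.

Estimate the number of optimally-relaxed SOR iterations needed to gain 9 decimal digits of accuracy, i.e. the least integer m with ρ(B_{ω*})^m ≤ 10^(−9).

m = 568

[ρ_J] n=171: ρ(B_J) = cos(π/(n+1)) = cos(π/172) = 0.9998332.
root = sin(π/172) = 0.0182641  (since 1−cos² = sin²).
Then 2/(1+√(1−ρ_J²)) = 2/(1+0.0182641); ω* = 2/1.0182641 = 1.9641270.
At ω = 1.9641270 every |λ(B_ω)| = ω−1, so ρ_SOR = 0.9641270.
Need (0.9641270)^m ≤ 10^(−9): m ≥ 9·ln10/|ln 0.9641270| = 20.7233/0.0365323 = 567.260 ⇒ m = 568.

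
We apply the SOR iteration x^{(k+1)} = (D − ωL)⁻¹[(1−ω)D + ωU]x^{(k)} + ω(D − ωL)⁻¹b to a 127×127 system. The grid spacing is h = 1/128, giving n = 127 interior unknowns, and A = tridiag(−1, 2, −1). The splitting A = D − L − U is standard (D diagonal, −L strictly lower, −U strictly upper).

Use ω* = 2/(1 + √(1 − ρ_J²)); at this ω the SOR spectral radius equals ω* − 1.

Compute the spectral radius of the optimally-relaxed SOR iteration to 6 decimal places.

n=127: λ(B_J) = 1 − λ(A)/2 = cos(kπ/128); k=1 gives ρ_J = 0.999699.
√(1−ρ_J²) = |sin(π/128)| = 0.0245412
ω* = 2 / (1 + 0.0245412) = 2 / 1.0245412 ≈ 1.952093.
[ρ_SOR] ω* − 1 = 0.952093.

ρ_SOR = 0.952093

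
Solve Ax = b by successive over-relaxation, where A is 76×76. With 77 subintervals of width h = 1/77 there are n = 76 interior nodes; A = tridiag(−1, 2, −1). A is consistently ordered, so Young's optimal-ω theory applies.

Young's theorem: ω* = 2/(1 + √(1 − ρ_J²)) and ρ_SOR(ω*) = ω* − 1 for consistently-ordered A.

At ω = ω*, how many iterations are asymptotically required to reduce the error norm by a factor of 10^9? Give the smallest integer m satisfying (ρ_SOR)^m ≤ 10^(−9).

½·tridiag(1,0,1) at n=76: λ_k = cos(kπ/77); max |λ| at k=1 ⇒ ρ_J = cos(π/77) ≈ 0.9991678.
√(1 − cos²(π/77)) = sin(π/77) ≈ 0.0407886.
[ω*] 2 ÷ (1 + 0.0407886) = 2 ÷ 1.0407886 = 1.9216198.
Hence ρ(B_{ω*}) = 1.9216198 − 1 = 0.9216198.
Need (0.9216198)^m ≤ 10^(−9): m ≥ 9·ln10/|ln 0.9216198| = 20.7233/0.0816225 = 253.892 ⇒ m = 254.

m = 254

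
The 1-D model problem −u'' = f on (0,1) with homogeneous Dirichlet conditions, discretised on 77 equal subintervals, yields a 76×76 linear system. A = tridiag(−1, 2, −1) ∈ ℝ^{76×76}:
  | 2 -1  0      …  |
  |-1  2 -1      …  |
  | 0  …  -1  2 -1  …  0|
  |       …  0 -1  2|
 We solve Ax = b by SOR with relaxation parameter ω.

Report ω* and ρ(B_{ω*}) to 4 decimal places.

½·tridiag(1,0,1) at n=76: λ_k = cos(kπ/77); max |λ| at k=1 ⇒ ρ_J = cos(π/77) ≈ 0.9992.
root = sin(π/77) = 0.04079  (since 1−cos² = sin²).
Then 2/(1+√(1−ρ_J²)) = 2/(1+0.04079); ω* = 2/1.04079 = 1.9216.
ρ(B_{ω*}) = ω*−1 = 0.9216

ω* = 1.9216, ρ_SOR = 0.9216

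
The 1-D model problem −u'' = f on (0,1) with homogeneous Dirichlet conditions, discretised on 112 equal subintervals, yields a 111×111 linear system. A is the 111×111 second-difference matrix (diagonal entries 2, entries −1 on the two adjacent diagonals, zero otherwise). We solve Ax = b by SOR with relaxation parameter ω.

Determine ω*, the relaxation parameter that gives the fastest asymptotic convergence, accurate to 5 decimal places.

ω* = 1.94544

[ρ_J] n=111: ρ(B_J) = cos(π/(n+1)) = cos(π/112) = 0.99961.
root = sin(π/112) = 0.028046  (since 1−cos² = sin²).
ω* = 2/(1+0.028046) = 1.94544
Hence ρ(B_{ω*}) = 1.94544 − 1 = 0.94544.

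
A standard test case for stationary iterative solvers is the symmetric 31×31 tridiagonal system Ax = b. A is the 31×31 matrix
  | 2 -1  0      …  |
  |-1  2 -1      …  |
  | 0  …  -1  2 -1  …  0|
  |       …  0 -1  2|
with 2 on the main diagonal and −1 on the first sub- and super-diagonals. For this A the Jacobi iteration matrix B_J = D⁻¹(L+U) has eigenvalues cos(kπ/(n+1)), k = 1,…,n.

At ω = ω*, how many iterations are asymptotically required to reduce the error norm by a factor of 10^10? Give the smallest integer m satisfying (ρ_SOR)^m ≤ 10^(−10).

B_J for the 31×31 system has eigenvalues cos(kπ/32); ρ_J = cos(π/32) = 0.9951847.
√(1−ρ_J²) simplifies to sin(π/32) = 0.0980171.
ω* = 2/(1 + 0.0980171) = 2/1.0980171 = 1.8214653.
At ω = 1.8214653 every |λ(B_ω)| = ω−1, so ρ_SOR = 0.8214653.
ρ_SOR^m ≤ 10^(−10) ⇔ m ≥ 10·ln10/(−ln 0.8214653) = 23.0259/0.196666 = 117.081; m = ⌈117.081⌉ = 118.

m = 118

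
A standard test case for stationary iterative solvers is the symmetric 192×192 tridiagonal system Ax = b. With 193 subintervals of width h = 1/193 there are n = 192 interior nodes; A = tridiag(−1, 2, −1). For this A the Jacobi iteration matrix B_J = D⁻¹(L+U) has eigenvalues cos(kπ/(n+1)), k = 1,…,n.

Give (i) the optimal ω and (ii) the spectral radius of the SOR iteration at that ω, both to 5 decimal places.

ω* = 1.96797, ρ_SOR = 0.96797

½·tridiag(1,0,1) at n=192: λ_k = cos(kπ/193); max |λ| at k=1 ⇒ ρ_J = cos(π/193) ≈ 0.99987.
√(1 − cos²(π/193)) = sin(π/193) ≈ 0.016277.
Young: ω* = 2/(1+√(1−ρ_J²)) = 2/(1+0.016277) = 2/1.016277 = 1.96797.
[ρ_SOR] ω* − 1 = 0.96797.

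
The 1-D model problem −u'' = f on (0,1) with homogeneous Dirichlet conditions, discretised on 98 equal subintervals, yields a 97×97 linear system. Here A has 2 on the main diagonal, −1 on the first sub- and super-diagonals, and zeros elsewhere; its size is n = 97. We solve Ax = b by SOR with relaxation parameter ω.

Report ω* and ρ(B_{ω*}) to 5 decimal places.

ω* = 1.93789, ρ_SOR = 0.93789

[ρ_J] n=97: ρ(B_J) = cos(π/(n+1)) = cos(π/98) = 0.99949.
root = sin(π/98) = 0.032052  (since 1−cos² = sin²).
[ω*] 2 ÷ (1 + 0.032052) = 2 ÷ 1.032052 = 1.93789.
and ρ(B_{ω*}) = 1.93789 − 1 = 0.93789.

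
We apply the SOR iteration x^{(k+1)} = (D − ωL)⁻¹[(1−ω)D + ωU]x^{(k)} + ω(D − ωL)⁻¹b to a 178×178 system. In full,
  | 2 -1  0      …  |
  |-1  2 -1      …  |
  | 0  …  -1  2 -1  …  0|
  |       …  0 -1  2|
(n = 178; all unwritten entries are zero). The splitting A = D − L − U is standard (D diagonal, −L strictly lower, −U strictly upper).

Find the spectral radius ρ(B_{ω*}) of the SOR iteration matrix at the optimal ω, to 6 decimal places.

ρ_SOR = 0.965506

With n=178, ρ(Jacobi) = cos(π/179) = 0.999846.
1 − cos²(π/179) = sin²(π/179) ⇒ √(1−ρ_J²) = sin(π/179) = 0.0175499.
So ω* = 2/1.0175499 = 1.965506 (Young).
Hence ρ(B_{ω*}) = 1.965506 − 1 = 0.965506.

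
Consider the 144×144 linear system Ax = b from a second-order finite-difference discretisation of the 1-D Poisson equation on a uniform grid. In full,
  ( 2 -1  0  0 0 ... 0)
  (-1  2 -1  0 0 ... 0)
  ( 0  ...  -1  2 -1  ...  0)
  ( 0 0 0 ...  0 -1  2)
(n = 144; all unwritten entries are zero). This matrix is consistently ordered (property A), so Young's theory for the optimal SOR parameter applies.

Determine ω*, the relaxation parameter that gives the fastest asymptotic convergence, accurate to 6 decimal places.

[ρ_J] n=144: ρ(B_J) = cos(π/(n+1)) = cos(π/145) = 0.999765.
√(1−ρ_J²) simplifies to sin(π/145) = 0.0216645.
ω* = 2/(1+0.0216645) = 1.957590
ρ_SOR = ω* − 1 = 1.957590 − 1 = 0.957590.

ω* = 1.957590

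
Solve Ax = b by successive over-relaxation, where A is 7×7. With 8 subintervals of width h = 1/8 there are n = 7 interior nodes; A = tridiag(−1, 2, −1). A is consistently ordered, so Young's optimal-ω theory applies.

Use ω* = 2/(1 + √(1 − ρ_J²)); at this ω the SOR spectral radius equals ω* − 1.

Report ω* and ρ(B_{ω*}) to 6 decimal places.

ω* = 1.446463, ρ_SOR = 0.446463

½·tridiag(1,0,1) at n=7: λ_k = cos(kπ/8); max |λ| at k=1 ⇒ ρ_J = cos(π/8) ≈ 0.923880.
√(1−ρ_J²) = |sin(π/8)| = 0.3826834
ω* = 2/(1 + 0.3826834) = 2/1.3826834 = 1.446463.
At ω = 1.446463 every |λ(B_ω)| = ω−1, so ρ_SOR = 0.446463.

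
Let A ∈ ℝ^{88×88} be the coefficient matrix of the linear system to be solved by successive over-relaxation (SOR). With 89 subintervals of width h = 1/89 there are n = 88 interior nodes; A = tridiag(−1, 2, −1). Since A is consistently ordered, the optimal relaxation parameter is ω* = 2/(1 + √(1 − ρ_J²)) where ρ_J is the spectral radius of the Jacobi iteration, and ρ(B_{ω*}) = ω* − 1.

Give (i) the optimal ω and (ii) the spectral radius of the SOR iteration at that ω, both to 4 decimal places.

With n=88, ρ(Jacobi) = cos(π/89) = 0.9994.
√(1−ρ_J²) simplifies to sin(π/89) = 0.03529.
ω* = 2 / (1 + 0.03529) = 2 / 1.03529 ≈ 1.9318.
ρ_SOR = ω* − 1 ≈ 0.9318.

ω* = 1.9318, ρ_SOR = 0.9318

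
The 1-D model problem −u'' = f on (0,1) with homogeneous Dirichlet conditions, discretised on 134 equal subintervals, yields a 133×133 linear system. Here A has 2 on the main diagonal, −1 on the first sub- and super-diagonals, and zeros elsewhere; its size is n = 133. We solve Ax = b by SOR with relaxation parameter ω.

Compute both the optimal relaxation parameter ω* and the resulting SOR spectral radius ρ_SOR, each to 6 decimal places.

ω* = 1.954189, ρ_SOR = 0.954189

ρ_J = max_k |cos(kπ/134)| = cos(π/134) = 0.999725
1 − cos²(π/134) = sin²(π/134) ⇒ √(1−ρ_J²) = sin(π/134) = 0.0234426.
Young: ω* = 2/(1+√(1−ρ_J²)) = 2/(1+0.0234426) = 2/1.0234426 = 1.954189.
ρ_SOR = ω* − 1 ≈ 0.954189.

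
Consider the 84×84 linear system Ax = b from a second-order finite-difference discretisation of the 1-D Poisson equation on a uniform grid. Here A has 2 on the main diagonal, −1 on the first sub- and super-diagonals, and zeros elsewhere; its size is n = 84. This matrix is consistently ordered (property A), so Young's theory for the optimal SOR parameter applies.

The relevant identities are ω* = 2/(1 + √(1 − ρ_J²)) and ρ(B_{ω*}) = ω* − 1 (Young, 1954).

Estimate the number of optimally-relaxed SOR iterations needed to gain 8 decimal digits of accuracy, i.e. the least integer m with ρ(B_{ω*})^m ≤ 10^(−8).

m = 250

With n=84, ρ(Jacobi) = cos(π/85) = 0.9993171.
root = sin(π/85) = 0.0369515  (since 1−cos² = sin²).
Then 2/(1+√(1−ρ_J²)) = 2/(1+0.0369515); ω* = 2/1.0369515 = 1.9287305.
and ρ(B_{ω*}) = 1.9287305 − 1 = 0.9287305.
ρ_SOR^m ≤ 10^(−8) ⇔ m ≥ 8·ln10/(−ln 0.9287305) = 18.4207/0.0739367 = 249.141; m = ⌈249.141⌉ = 250.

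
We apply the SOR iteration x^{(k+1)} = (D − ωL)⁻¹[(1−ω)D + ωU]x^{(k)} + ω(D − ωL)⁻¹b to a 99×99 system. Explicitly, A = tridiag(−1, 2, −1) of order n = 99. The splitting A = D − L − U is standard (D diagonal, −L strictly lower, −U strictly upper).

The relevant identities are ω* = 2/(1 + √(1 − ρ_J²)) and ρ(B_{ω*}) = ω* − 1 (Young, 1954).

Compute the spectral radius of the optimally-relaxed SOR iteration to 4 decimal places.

ρ_SOR = 0.9391

ρ_J = max_k |cos(kπ/100)| = cos(π/100) = 0.9995
√(1−ρ_J²) simplifies to sin(π/100) = 0.03141.
Then 2/(1+√(1−ρ_J²)) = 2/(1+0.03141); ω* = 2/1.03141 = 1.9391.
[ρ_SOR] ω* − 1 = 0.9391.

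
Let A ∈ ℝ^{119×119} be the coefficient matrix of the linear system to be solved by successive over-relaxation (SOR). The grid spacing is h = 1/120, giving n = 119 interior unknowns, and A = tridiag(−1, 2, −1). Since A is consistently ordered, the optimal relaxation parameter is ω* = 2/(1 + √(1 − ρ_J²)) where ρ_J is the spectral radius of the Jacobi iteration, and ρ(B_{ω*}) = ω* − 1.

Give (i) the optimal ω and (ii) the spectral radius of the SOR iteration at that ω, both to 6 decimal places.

ω* = 1.948982, ρ_SOR = 0.948982

spectrum of D⁻¹(L+U) = {cos(kπ/120) : 1≤k≤119}; ρ_J = cos(π/120) = 0.999657.
root = sin(π/120) = 0.0261769  (since 1−cos² = sin²).
Then 2/(1+√(1−ρ_J²)) = 2/(1+0.0261769); ω* = 2/1.0261769 = 1.948982.
Hence ρ(B_{ω*}) = 1.948982 − 1 = 0.948982.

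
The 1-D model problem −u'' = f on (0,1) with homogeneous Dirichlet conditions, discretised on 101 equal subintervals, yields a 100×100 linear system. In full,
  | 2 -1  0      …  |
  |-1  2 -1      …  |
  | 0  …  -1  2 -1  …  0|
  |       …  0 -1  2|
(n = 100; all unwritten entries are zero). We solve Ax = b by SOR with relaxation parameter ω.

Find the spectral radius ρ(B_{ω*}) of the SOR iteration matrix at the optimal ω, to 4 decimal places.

ρ_SOR = 0.9397

ρ_J = max_k |cos(kπ/101)| = cos(π/101) = 0.9995
√(1−ρ_J²) simplifies to sin(π/101) = 0.03110.
ω* = 2/(1 + 0.03110) = 2/1.03110 = 1.9397.
ρ_SOR = ω* − 1 ≈ 0.9397.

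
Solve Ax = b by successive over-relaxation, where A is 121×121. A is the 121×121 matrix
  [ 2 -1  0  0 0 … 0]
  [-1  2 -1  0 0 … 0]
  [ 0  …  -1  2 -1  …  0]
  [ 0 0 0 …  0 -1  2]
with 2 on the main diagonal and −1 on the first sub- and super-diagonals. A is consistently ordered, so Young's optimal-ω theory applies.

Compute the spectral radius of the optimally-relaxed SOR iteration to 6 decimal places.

ρ_SOR = 0.949797

With n=121, ρ(Jacobi) = cos(π/122) = 0.999668.
1 − cos²(π/122) = sin²(π/122) ⇒ √(1−ρ_J²) = sin(π/122) = 0.0257479.
Young: ω* = 2/(1+√(1−ρ_J²)) = 2/(1+0.0257479) = 2/1.0257479 = 1.949797.
At ω = 1.949797 every |λ(B_ω)| = ω−1, so ρ_SOR = 0.949797.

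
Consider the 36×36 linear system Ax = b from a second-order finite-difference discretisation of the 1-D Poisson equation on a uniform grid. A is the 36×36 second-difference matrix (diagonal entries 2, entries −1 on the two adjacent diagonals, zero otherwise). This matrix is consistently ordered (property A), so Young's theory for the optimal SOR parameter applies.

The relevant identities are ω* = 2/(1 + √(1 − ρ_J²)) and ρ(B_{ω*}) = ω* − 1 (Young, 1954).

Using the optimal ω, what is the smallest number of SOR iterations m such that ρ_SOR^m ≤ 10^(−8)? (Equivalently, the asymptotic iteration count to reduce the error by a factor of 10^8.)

ρ_J = max_k |cos(kπ/37)| = cos(π/37) = 0.9963975
√(1−ρ_J²) simplifies to sin(π/37) = 0.0848059.
So ω* = 2/1.0848059 = 1.8436478 (Young).
Hence ρ(B_{ω*}) = 1.8436478 − 1 = 0.8436478.
8·ln10 = 18.4207; −ln(0.8436478) = 0.17002; m = ⌈18.4207/0.17002⌉ = ⌈108.344⌉ = 109.

m = 109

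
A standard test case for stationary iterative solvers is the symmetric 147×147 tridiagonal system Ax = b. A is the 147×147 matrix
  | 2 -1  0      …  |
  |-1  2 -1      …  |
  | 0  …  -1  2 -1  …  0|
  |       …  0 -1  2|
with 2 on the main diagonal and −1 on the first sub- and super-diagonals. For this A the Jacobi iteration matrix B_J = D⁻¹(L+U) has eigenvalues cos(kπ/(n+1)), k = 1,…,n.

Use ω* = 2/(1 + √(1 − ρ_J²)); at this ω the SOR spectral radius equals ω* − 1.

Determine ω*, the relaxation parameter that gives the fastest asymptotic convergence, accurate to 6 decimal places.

ω* = 1.958432

B_J for the 147×147 system has eigenvalues cos(kπ/148); ρ_J = cos(π/148) = 0.999775.
root = sin(π/148) = 0.0212254  (since 1−cos² = sin²).
Young: ω* = 2/(1+√(1−ρ_J²)) = 2/(1+0.0212254) = 2/1.0212254 = 1.958432.
[ρ_SOR] ω* − 1 = 0.958432.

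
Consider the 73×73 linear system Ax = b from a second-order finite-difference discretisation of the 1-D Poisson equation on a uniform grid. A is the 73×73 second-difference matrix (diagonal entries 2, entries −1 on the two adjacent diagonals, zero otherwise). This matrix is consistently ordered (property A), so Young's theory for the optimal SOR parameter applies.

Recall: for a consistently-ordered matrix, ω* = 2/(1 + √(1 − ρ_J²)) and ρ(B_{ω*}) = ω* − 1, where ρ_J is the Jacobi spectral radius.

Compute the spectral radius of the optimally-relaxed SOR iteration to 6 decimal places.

ρ_J = max_k |cos(kπ/74)| = cos(π/74) = 0.999099
√(1−ρ_J²) = |sin(π/74)| = 0.0424412
So ω* = 2/1.0424412 = 1.918573 (Young).
ρ_SOR = ω* − 1 = 1.918573 − 1 = 0.918573.

ρ_SOR = 0.918573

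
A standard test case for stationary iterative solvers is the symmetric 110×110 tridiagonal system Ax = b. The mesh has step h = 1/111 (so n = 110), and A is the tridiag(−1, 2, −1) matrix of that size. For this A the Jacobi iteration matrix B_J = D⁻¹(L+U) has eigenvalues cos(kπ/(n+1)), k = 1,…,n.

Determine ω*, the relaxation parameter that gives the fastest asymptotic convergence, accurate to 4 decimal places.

ρ_J = max_k |cos(kπ/111)| = cos(π/111) = 0.9996
root = sin(π/111) = 0.02830  (since 1−cos² = sin²).
So ω* = 2/1.02830 = 1.9450 (Young).
[ρ_SOR] ω* − 1 = 0.9450.

ω* = 1.9450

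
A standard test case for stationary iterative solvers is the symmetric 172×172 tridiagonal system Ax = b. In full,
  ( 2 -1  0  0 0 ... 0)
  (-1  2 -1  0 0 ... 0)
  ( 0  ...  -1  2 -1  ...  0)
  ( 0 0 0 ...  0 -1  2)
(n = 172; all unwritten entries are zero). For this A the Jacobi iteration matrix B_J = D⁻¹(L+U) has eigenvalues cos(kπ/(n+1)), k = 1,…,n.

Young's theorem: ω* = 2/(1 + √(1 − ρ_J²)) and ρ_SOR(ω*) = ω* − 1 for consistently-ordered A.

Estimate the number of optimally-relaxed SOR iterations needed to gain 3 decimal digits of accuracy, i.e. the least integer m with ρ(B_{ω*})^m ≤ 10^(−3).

m = 191

ρ_J = max_k |cos(kπ/173)| = cos(π/173) = 0.9998351
root = sin(π/173) = 0.0181585  (since 1−cos² = sin²).
[ω*] 2 ÷ (1 + 0.0181585) = 2 ÷ 1.0181585 = 1.9643307.
ρ_SOR = ω* − 1 = 1.9643307 − 1 = 0.9643307.
ρ_SOR^m ≤ 10^(−3) ⇔ m ≥ 3·ln10/(−ln 0.9643307) = 6.90776/0.036321 = 190.186; m = ⌈190.186⌉ = 191.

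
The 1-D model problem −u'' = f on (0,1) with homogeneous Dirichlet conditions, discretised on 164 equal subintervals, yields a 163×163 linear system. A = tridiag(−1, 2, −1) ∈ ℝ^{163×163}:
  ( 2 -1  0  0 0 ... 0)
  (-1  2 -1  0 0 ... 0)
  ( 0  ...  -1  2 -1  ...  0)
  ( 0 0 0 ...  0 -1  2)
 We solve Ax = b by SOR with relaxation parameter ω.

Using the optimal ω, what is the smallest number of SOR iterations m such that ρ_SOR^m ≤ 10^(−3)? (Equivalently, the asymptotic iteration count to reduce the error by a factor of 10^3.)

½·tridiag(1,0,1) at n=163: λ_k = cos(kπ/164); max |λ| at k=1 ⇒ ρ_J = cos(π/164) ≈ 0.9998165.
√(1−ρ_J²) simplifies to sin(π/164) = 0.0191549.
ω* = 2 / (1 + 0.0191549) = 2 / 1.0191549 ≈ 1.9624102.
and ρ(B_{ω*}) = 1.9624102 − 1 = 0.9624102.
(0.9624102)^m ≤ 10^{−3}  ⇒  m·ln(0.9624102) ≤ −3·ln10  ⇒  m ≥ 180.291  ⇒  m = 181

m = 181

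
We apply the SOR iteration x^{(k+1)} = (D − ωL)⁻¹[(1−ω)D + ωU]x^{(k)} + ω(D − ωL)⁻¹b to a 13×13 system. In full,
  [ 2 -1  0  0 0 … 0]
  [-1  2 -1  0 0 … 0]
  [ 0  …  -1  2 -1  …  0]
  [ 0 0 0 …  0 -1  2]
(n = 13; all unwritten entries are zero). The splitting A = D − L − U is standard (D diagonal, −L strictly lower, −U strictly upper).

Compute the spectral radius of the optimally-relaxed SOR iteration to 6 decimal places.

n=13: λ(B_J) = 1 − λ(A)/2 = cos(kπ/14); k=1 gives ρ_J = 0.974928.
√(1 − cos²(π/14)) = sin(π/14) ≈ 0.2225209.
Then 2/(1+√(1−ρ_J²)) = 2/(1+0.2225209); ω* = 2/1.2225209 = 1.635964.
ρ_SOR = ω* − 1 = 1.635964 − 1 = 0.635964.

ρ_SOR = 0.635964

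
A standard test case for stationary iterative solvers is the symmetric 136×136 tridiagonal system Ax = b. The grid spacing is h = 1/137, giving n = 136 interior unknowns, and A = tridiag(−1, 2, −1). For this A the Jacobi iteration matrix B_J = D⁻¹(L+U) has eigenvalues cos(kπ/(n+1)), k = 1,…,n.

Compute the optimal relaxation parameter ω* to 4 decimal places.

ρ_J = max_k |cos(kπ/137)| = cos(π/137) = 0.9997
√(1−ρ_J²) simplifies to sin(π/137) = 0.02293.
Young: ω* = 2/(1+√(1−ρ_J²)) = 2/(1+0.02293) = 2/1.02293 = 1.9552.
[ρ_SOR] ω* − 1 = 0.9552.

ω* = 1.9552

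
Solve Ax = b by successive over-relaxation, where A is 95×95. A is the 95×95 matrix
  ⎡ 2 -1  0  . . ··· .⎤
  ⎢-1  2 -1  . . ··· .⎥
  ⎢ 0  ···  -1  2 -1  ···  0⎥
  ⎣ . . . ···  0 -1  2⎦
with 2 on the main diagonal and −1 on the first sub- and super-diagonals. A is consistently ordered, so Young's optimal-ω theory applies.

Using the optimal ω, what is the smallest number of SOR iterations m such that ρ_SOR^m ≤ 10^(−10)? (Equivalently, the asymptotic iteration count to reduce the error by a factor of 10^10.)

n=95: λ(B_J) = 1 − λ(A)/2 = cos(kπ/96); k=1 gives ρ_J = 0.9994646.
√(1 − cos²(π/96)) = sin(π/96) ≈ 0.0327191.
ω* = 2 / (1 + 0.0327191) = 2 / 1.0327191 ≈ 1.9366350.
ρ_SOR = ω* − 1 = 1.9366350 − 1 = 0.9366350.
(0.9366350)^m ≤ 10^{−10}  ⇒  m·ln(0.9366350) ≤ −10·ln10  ⇒  m ≥ 351.747  ⇒  m = 352

m = 352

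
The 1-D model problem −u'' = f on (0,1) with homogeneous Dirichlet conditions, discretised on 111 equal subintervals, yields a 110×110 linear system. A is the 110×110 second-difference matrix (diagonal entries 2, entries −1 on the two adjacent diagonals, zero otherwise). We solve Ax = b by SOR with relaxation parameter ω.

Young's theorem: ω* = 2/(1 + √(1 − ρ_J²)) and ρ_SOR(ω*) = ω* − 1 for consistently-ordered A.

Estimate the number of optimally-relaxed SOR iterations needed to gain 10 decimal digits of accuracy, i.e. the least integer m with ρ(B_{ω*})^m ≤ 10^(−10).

B_J for the 110×110 system has eigenvalues cos(kπ/111); ρ_J = cos(π/111) = 0.9995995.
√(1−ρ_J²) simplifies to sin(π/111) = 0.0282989.
Young: ω* = 2/(1+√(1−ρ_J²)) = 2/(1+0.0282989) = 2/1.0282989 = 1.9449598.
Hence ρ(B_{ω*}) = 1.9449598 − 1 = 0.9449598.
10·ln10 = 23.0259; −ln(0.9449598) = 0.0566129; m = ⌈23.0259/0.0566129⌉ = ⌈406.725⌉ = 407.

m = 407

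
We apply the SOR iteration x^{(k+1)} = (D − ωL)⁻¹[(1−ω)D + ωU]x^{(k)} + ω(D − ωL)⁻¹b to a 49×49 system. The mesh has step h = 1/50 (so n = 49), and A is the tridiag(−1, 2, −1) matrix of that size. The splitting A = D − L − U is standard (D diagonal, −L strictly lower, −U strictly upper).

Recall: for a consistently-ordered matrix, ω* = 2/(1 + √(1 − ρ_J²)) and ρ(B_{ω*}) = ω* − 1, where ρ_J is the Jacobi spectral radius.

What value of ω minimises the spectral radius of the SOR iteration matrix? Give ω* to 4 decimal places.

½·tridiag(1,0,1) at n=49: λ_k = cos(kπ/50); max |λ| at k=1 ⇒ ρ_J = cos(π/50) ≈ 0.9980.
√(1−ρ_J²) = |sin(π/50)| = 0.06279
Young: ω* = 2/(1+√(1−ρ_J²)) = 2/(1+0.06279) = 2/1.06279 = 1.8818.
[ρ_SOR] ω* − 1 = 0.8818.

ω* = 1.8818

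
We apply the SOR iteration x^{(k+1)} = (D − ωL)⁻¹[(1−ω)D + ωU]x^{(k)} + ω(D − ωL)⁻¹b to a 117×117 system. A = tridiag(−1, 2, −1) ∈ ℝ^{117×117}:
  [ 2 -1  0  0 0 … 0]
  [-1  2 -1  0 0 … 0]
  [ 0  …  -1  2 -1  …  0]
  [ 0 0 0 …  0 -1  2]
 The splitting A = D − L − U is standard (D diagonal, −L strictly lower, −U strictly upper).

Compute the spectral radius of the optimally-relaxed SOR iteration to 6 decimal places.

ρ_SOR = 0.948140

ρ_J = max_k |cos(kπ/118)| = cos(π/118) = 0.999646
√(1−ρ_J²) = |sin(π/118)| = 0.0266205
Then 2/(1+√(1−ρ_J²)) = 2/(1+0.0266205); ω* = 2/1.0266205 = 1.948140.
and ρ(B_{ω*}) = 1.948140 − 1 = 0.948140.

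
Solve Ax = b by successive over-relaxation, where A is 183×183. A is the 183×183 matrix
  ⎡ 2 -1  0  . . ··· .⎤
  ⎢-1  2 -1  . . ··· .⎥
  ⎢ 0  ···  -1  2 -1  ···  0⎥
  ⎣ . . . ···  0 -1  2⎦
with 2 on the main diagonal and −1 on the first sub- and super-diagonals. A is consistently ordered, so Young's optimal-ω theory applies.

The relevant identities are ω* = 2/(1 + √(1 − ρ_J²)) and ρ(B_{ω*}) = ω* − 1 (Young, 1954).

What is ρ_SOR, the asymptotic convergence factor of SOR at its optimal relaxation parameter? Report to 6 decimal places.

ρ_SOR = 0.966427

B_J for the 183×183 system has eigenvalues cos(kπ/184); ρ_J = cos(π/184) = 0.999854.
1 − cos²(π/184) = sin²(π/184) ⇒ √(1−ρ_J²) = sin(π/184) = 0.0170730.
ω* = 2 / (1 + 0.0170730) = 2 / 1.0170730 ≈ 1.966427.
ρ(B_{ω*}) = ω*−1 = 0.966427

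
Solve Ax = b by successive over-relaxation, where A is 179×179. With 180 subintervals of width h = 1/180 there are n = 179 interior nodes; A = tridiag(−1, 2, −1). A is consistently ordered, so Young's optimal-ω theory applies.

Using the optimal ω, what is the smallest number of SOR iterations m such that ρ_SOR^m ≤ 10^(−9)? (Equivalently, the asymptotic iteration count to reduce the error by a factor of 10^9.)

m = 594

n=179: λ(B_J) = 1 − λ(A)/2 = cos(kπ/180); k=1 gives ρ_J = 0.9998477.
√(1 − cos²(π/180)) = sin(π/180) ≈ 0.0174524.
ω* = 2/(1+0.0174524) = 1.9656939
ρ_SOR = ω* − 1 ≈ 0.9656939.
ρ_SOR^m ≤ 10^(−9) ⇔ m ≥ 9·ln10/(−ln 0.9656939) = 20.7233/0.0349084 = 593.648; m = ⌈593.648⌉ = 594.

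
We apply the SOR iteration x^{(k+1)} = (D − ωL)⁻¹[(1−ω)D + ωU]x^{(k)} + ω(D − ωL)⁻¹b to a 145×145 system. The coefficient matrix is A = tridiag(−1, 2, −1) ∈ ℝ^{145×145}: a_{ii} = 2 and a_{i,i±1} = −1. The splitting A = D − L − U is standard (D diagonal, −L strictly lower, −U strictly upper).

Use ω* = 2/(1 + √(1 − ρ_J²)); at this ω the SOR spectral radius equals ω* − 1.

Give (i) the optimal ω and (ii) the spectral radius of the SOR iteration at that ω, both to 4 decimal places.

ω* = 1.9579, ρ_SOR = 0.9579

spectrum of D⁻¹(L+U) = {cos(kπ/146) : 1≤k≤145}; ρ_J = cos(π/146) = 0.9998.
1 − cos²(π/146) = sin²(π/146) ⇒ √(1−ρ_J²) = sin(π/146) = 0.02152.
Then 2/(1+√(1−ρ_J²)) = 2/(1+0.02152); ω* = 2/1.02152 = 1.9579.
[ρ_SOR] ω* − 1 = 0.9579.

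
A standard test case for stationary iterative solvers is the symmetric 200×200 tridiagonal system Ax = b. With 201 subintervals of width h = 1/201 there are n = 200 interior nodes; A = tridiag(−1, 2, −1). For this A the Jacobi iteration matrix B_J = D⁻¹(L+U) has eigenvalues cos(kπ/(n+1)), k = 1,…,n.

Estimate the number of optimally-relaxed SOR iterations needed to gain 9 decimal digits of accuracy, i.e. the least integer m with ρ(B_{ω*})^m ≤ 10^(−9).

With n=200, ρ(Jacobi) = cos(π/201) = 0.9998779.
1 − cos²(π/201) = sin²(π/201) ⇒ √(1−ρ_J²) = sin(π/201) = 0.0156292.
ω* = 2/(1+0.0156292) = 1.9692226
At ω = 1.9692226 every |λ(B_ω)| = ω−1, so ρ_SOR = 0.9692226.
Need (0.9692226)^m ≤ 10^(−9): m ≥ 9·ln10/|ln 0.9692226| = 20.7233/0.031261 = 662.912 ⇒ m = 663.

m = 663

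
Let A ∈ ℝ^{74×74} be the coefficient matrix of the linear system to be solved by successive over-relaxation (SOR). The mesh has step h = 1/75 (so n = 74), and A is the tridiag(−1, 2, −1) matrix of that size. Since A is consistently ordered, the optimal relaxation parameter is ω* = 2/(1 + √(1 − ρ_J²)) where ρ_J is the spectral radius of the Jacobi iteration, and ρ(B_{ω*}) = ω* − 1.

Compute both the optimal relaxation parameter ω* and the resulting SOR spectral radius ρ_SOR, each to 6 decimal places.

ω* = 1.919615, ρ_SOR = 0.919615

[ρ_J] n=74: ρ(B_J) = cos(π/(n+1)) = cos(π/75) = 0.999123.
√(1 − cos²(π/75)) = sin(π/75) ≈ 0.0418757.
[ω*] 2 ÷ (1 + 0.0418757) = 2 ÷ 1.0418757 = 1.919615.
ρ(B_{ω*}) = ω*−1 = 0.919615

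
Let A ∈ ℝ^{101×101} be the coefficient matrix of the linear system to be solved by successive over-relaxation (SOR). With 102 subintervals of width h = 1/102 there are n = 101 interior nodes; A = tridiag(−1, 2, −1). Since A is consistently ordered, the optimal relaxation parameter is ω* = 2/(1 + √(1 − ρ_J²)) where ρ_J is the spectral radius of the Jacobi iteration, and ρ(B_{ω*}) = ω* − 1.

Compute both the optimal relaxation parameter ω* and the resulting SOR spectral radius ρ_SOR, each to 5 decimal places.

spectrum of D⁻¹(L+U) = {cos(kπ/102) : 1≤k≤101}; ρ_J = cos(π/102) = 0.99953.
√(1 − cos²(π/102)) = sin(π/102) ≈ 0.030795.
ω* = 2/(1+0.030795) = 1.94025
[ρ_SOR] ω* − 1 = 0.94025.

ω* = 1.94025, ρ_SOR = 0.94025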